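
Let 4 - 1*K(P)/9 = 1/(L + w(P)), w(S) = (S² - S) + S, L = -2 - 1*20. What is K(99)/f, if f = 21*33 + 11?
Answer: 352035/6884416 ≈ 0.051135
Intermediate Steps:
L = -22 (L = -2 - 20 = -22)
w(S) = S²
K(P) = 36 - 9/(-22 + P²)
f = 704 (f = 693 + 11 = 704)
K(99)/f = (9*(-89 + 4*99²)/(-22 + 99²))/704 = (9*(-89 + 4*9801)/(-22 + 9801))*(1/704) = (9*(-89 + 39204)/9779)*(1/704) = (9*(1/9779)*39115)*(1/704) = (352035/9779)*(1/704) = 352035/6884416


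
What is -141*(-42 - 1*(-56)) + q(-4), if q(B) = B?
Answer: -1978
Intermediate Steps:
-141*(-42 - 1*(-56)) + q(-4) = -141*(-42 - 1*(-56)) - 4 = -141*(-42 + 56) - 4 = -141*14 - 4 = -1974 - 4 = -1978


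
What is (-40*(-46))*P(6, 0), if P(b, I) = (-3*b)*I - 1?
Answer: -1840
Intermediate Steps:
P(b, I) = -1 - 3*I*b (P(b, I) = -3*I*b - 1 = -1 - 3*I*b)
(-40*(-46))*P(6, 0) = (-40*(-46))*(-1 - 3*0*6) = 1840*(-1 + 0) = 1840*(-1) = -1840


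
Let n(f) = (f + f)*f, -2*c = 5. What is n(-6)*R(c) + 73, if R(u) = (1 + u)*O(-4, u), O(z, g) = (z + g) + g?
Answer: 1045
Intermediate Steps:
c = -5/2 (c = -½*5 = -5/2 ≈ -2.5000)
O(z, g) = z + 2*g (O(z, g) = (g + z) + g = z + 2*g)
n(f) = 2*f² (n(f) = (2*f)*f = 2*f²)
R(u) = (1 + u)*(-4 + 2*u)
n(-6)*R(c) + 73 = (2*(-6)²)*(2*(1 - 5/2)*(-2 - 5/2)) + 73 = (2*36)*(2*(-3/2)*(-9/2)) + 73 = 72*(27/2) + 73 = 972 + 73 = 1045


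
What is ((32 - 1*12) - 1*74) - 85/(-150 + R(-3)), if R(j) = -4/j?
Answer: -23829/446 ≈ -53.428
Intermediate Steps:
((32 - 1*12) - 1*74) - 85/(-150 + R(-3)) = ((32 - 1*12) - 1*74) - 85/(-150 - 4/(-3)) = ((32 - 12) - 74) - 85/(-150 - 4*(-1/3)) = (20 - 74) - 85/(-150 + 4/3) = -54 - 85/(-446/3) = -54 - 85*(-3/446) = -54 + 255/446 = -23829/446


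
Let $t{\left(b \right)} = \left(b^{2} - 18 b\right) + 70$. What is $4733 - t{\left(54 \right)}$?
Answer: $2719$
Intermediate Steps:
$t{\left(b \right)} = 70 + b^{2} - 18 b$
$4733 - t{\left(54 \right)} = 4733 - \left(70 + 54^{2} - 972\right) = 4733 - \left(70 + 2916 - 972\right) = 4733 - 2014 = 2719$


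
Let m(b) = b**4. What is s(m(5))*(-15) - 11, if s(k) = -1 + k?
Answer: -9371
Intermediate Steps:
s(m(5))*(-15) - 11 = (-1 + 5**4)*(-15) - 11 = (-1 + 625)*(-15) - 11 = 624*(-15) - 11 = -9360 - 11 = -9371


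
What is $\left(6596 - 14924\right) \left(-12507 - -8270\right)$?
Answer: $35285736$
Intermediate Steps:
$\left(6596 - 14924\right) \left(-12507 - -8270\right) = - 8328 \left(-12507 + 8270\right) = \left(-8328\right) \left(-4237\right) = 35285736$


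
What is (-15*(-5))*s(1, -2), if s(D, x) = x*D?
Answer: -150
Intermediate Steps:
s(D, x) = D*x
(-15*(-5))*s(1, -2) = (-15*(-5))*(1*(-2)) = 75*(-2) = -150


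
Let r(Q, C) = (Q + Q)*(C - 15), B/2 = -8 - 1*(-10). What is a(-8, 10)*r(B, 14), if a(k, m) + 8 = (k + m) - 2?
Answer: 64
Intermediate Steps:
a(k, m) = -10 + k + m (a(k, m) = -8 + ((k + m) - 2) = -8 + (-2 + k + m) = -10 + k + m)
B = 4 (B = 2*(-8 - 1*(-10)) = 2*(-8 + 10) = 2*2 = 4)
r(Q, C) = 2*Q*(-15 + C) (r(Q, C) = (2*Q)*(-15 + C) = 2*Q*(-15 + C))
a(-8, 10)*r(B, 14) = (-10 - 8 + 10)*(2*4*(-15 + 14)) = -16*4*(-1) = -8*(-8) = 64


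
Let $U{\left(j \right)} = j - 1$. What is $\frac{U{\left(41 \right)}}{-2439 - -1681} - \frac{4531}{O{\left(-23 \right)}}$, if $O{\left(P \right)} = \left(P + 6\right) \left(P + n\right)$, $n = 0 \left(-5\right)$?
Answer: $- \frac{75003}{6443} \approx -11.641$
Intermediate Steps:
$U{\left(j \right)} = -1 + j$
$n = 0$
$O{\left(P \right)} = P \left(6 + P\right)$ ($O{\left(P \right)} = \left(P + 6\right) \left(P + 0\right) = \left(6 + P\right) P = P \left(6 + P\right)$)
$\frac{U{\left(41 \right)}}{-2439 - -1681} - \frac{4531}{O{\left(-23 \right)}} = \frac{-1 + 41}{-2439 - -1681} - \frac{4531}{\left(-23\right) \left(6 - 23\right)} = \frac{40}{-2439 + 1681} - \frac{4531}{\left(-23\right) \left(-17\right)} = \frac{40}{-758} - \frac{4531}{391} = 40 \left(- \frac{1}{758}\right) - \frac{197}{17} = - \frac{20}{379} - \frac{197}{17} = - \frac{75003}{6443}$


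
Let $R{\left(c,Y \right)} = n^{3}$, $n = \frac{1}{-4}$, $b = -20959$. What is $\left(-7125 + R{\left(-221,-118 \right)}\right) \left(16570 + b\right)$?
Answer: $\frac{2001388389}{64} \approx 3.1272 \cdot 10^{7}$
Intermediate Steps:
$n = - \frac{1}{4} \approx -0.25$
$R{\left(c,Y \right)} = - \frac{1}{64}$ ($R{\left(c,Y \right)} = \left(- \frac{1}{4}\right)^{3} = - \frac{1}{64}$)
$\left(-7125 + R{\left(-221,-118 \right)}\right) \left(16570 + b\right) = \left(-7125 - \frac{1}{64}\right) \left(16570 - 20959\right) = \left(- \frac{456001}{64}\right) \left(-4389\right) = \frac{2001388389}{64}$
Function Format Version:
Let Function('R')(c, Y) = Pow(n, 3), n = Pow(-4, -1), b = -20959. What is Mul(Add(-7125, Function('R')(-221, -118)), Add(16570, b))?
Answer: Rational(2001388389, 64) ≈ 3.1272e+7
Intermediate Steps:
n = Rational(-1, 4) ≈ -0.25000
Function('R')(c, Y) = Rational(-1, 64) (Function('R')(c, Y) = Pow(Rational(-1, 4), 3) = Rational(-1, 64))
Mul(Add(-7125, Function('R')(-221, -118)), Add(16570, b)) = Mul(Add(-7125, Rational(-1, 64)), Add(16570, -20959)) = Mul(Rational(-456001, 64), -4389) = Rational(2001388389, 64)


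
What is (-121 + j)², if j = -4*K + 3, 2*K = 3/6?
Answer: 14161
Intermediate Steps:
K = ¼ (K = (3/6)/2 = (3*(⅙))/2 = (½)*(½) = ¼ ≈ 0.25000)
j = 2 (j = -4*¼ + 3 = -1 + 3 = 2)
(-121 + j)² = (-121 + 2)² = (-119)² = 14161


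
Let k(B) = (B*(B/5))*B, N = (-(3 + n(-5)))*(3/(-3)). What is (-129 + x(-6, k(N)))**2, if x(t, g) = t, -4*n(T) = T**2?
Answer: 18225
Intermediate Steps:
n(T) = -T**2/4
N = -13/4 (N = (-(3 - 1/4*(-5)**2))*(3/(-3)) = (-(3 - 1/4*25))*(3*(-1/3)) = -(3 - 25/4)*(-1) = -1*(-13/4)*(-1) = (13/4)*(-1) = -13/4 ≈ -3.2500)
k(B) = B**3/5 (k(B) = (B*(B*(1/5)))*B = (B*(B/5))*B = (B**2/5)*B = B**3/5)
(-129 + x(-6, k(N)))**2 = (-129 - 6)**2 = (-135)**2 = 18225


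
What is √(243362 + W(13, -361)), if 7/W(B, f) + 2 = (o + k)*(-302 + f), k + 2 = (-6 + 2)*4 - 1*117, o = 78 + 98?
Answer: 31*√187149233355/27185 ≈ 493.32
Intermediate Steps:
o = 176
k = -135 (k = -2 + ((-6 + 2)*4 - 1*117) = -2 + (-4*4 - 117) = -2 + (-16 - 117) = -2 - 133 = -135)
W(B, f) = 7/(-12384 + 41*f) (W(B, f) = 7/(-2 + (176 - 135)*(-302 + f)) = 7/(-2 + 41*(-302 + f)) = 7/(-2 + (-12382 + 41*f)) = 7/(-12384 + 41*f))
√(243362 + W(13, -361)) = √(243362 + 7/(-12384 + 41*(-361))) = √(243362 + 7/(-12384 - 14801)) = √(243362 + 7/(-27185)) = √(243362 + 7*(-1/27185)) = √(243362 - 7/27185) = √(6615795963/27185) = 31*√187149233355/27185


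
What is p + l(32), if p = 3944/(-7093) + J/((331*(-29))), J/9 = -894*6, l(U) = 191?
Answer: 13308933249/68085707 ≈ 195.47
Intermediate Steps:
J = -48276 (J = 9*(-894*6) = 9*(-5364) = -48276)
p = 304563212/68085707 (p = 3944/(-7093) - 48276/(331*(-29)) = 3944*(-1/7093) - 48276/(-9599) = -3944/7093 - 48276*(-1/9599) = -3944/7093 + 48276/9599 = 304563212/68085707 ≈ 4.4732)
p + l(32) = 304563212/68085707 + 191 = 13308933249/68085707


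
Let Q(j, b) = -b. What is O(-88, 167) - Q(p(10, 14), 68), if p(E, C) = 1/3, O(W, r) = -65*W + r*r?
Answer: 33677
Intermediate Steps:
O(W, r) = r² - 65*W (O(W, r) = -65*W + r² = r² - 65*W)
p(E, C) = ⅓
O(-88, 167) - Q(p(10, 14), 68) = (167² - 65*(-88)) - (-1)*68 = (27889 + 5720) - 1*(-68) = 33609 + 68 = 33677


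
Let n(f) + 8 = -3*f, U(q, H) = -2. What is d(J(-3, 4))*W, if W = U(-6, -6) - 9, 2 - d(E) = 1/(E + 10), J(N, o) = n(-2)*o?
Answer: -33/2 ≈ -16.500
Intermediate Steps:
n(f) = -8 - 3*f
J(N, o) = -2*o (J(N, o) = (-8 - 3*(-2))*o = (-8 + 6)*o = -2*o)
d(E) = 2 - 1/(10 + E) (d(E) = 2 - 1/(E + 10) = 2 - 1/(10 + E))
W = -11 (W = -2 - 9 = -11)
d(J(-3, 4))*W = ((19 + 2*(-2*4))/(10 - 2*4))*(-11) = ((19 + 2*(-8))/(10 - 8))*(-11) = ((19 - 16)/2)*(-11) = ((1/2)*3)*(-11) = (3/2)*(-11) = -33/2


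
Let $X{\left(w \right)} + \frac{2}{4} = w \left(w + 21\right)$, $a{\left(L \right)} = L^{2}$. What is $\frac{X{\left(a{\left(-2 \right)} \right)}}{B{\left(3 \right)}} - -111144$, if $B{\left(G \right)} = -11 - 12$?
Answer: $\frac{5112425}{46} \approx 1.1114 \cdot 10^{5}$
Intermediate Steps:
$B{\left(G \right)} = -23$ ($B{\left(G \right)} = -11 - 12 = -23$)
$X{\left(w \right)} = - \frac{1}{2} + w \left(21 + w\right)$ ($X{\left(w \right)} = - \frac{1}{2} + w \left(w + 21\right) = - \frac{1}{2} + w \left(21 + w\right)$)
$\frac{X{\left(a{\left(-2 \right)} \right)}}{B{\left(3 \right)}} - -111144 = \frac{- \frac{1}{2} + \left(\left(-2\right)^{2}\right)^{2} + 21 \left(-2\right)^{2}}{-23} - -111144 = \left(- \frac{1}{2} + 4^{2} + 21 \cdot 4\right) \left(- \frac{1}{23}\right) + 111144 = \left(- \frac{1}{2} + 16 + 84\right) \left(- \frac{1}{23}\right) + 111144 = \frac{199}{2} \left(- \frac{1}{23}\right) + 111144 = - \frac{199}{46} + 111144 = \frac{5112425}{46}$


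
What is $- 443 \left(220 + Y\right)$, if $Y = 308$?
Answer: $-233904$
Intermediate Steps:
$- 443 \left(220 + Y\right) = - 443 \left(220 + 308\right) = \left(-443\right) 528 = -233904$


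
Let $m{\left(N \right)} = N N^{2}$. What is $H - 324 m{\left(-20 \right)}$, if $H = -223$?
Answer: $2591777$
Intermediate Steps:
$m{\left(N \right)} = N^{3}$
$H - 324 m{\left(-20 \right)} = -223 - 324 \left(-20\right)^{3} = -223 - -2592000 = -223 + 2592000 = 2591777$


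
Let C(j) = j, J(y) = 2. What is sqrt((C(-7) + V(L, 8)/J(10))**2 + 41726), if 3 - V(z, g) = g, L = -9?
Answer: 9*sqrt(2065)/2 ≈ 204.49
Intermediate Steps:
V(z, g) = 3 - g
sqrt((C(-7) + V(L, 8)/J(10))**2 + 41726) = sqrt((-7 + (3 - 1*8)/2)**2 + 41726) = sqrt((-7 + (3 - 8)*(1/2))**2 + 41726) = sqrt((-7 - 5*1/2)**2 + 41726) = sqrt((-7 - 5/2)**2 + 41726) = sqrt((-19/2)**2 + 41726) = sqrt(361/4 + 41726) = sqrt(167265/4) = 9*sqrt(2065)/2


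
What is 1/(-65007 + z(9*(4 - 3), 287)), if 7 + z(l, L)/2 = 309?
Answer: -1/64403 ≈ -1.5527e-5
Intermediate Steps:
z(l, L) = 604 (z(l, L) = -14 + 2*309 = -14 + 618 = 604)
1/(-65007 + z(9*(4 - 3), 287)) = 1/(-65007 + 604) = 1/(-64403) = -1/64403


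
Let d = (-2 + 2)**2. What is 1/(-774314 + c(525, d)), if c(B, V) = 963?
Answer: -1/773351 ≈ -1.2931e-6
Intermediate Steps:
d = 0 (d = 0**2 = 0)
1/(-774314 + c(525, d)) = 1/(-774314 + 963) = 1/(-773351) = -1/773351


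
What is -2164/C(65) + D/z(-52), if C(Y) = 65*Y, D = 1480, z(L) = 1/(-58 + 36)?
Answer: -137568164/4225 ≈ -32561.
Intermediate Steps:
z(L) = -1/22 (z(L) = 1/(-22) = -1/22)
-2164/C(65) + D/z(-52) = -2164/(65*65) + 1480/(-1/22) = -2164/4225 + 1480*(-22) = -2164*1/4225 - 32560 = -2164/4225 - 32560 = -137568164/4225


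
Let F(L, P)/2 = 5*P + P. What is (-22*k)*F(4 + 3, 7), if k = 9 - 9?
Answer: 0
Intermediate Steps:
F(L, P) = 12*P (F(L, P) = 2*(5*P + P) = 2*(6*P) = 12*P)
k = 0
(-22*k)*F(4 + 3, 7) = (-22*0)*(12*7) = 0*84 = 0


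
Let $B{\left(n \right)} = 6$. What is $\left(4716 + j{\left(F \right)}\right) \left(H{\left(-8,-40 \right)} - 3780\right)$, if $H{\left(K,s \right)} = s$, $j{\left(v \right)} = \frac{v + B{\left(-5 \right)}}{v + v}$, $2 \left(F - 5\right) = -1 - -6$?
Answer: $-18018558$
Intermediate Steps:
$F = \frac{15}{2}$ ($F = 5 + \frac{-1 - -6}{2} = 5 + \frac{-1 + 6}{2} = 5 + \frac{1}{2} \cdot 5 = 5 + \frac{5}{2} = \frac{15}{2} \approx 7.5$)
$j{\left(v \right)} = \frac{6 + v}{2 v}$ ($j{\left(v \right)} = \frac{v + 6}{v + v} = \frac{6 + v}{2 v}$)
$\left(4716 + j{\left(F \right)}\right) \left(H{\left(-8,-40 \right)} - 3780\right) = \left(4716 + \frac{6 + \frac{15}{2}}{2 \cdot \frac{15}{2}}\right) \left(-40 - 3780\right) = \left(4716 + \frac{1}{2} \cdot \frac{2}{15} \cdot \frac{27}{2}\right) \left(-3820\right) = \left(4716 + \frac{9}{10}\right) \left(-3820\right) = \frac{47169}{10} \left(-3820\right) = -18018558$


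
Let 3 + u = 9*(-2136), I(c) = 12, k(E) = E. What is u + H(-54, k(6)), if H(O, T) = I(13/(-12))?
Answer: -19215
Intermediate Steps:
H(O, T) = 12
u = -19227 (u = -3 + 9*(-2136) = -3 - 19224 = -19227)
u + H(-54, k(6)) = -19227 + 12 = -19215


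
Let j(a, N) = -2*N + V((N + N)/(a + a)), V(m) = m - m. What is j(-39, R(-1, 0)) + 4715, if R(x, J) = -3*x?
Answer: 4709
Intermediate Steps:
V(m) = 0
j(a, N) = -2*N (j(a, N) = -2*N + 0 = -2*N)
j(-39, R(-1, 0)) + 4715 = -(-6)*(-1) + 4715 = -2*3 + 4715 = -6 + 4715 = 4709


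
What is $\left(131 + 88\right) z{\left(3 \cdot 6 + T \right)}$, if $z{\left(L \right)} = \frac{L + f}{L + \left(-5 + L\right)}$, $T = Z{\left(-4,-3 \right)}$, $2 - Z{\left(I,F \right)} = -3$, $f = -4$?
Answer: $\frac{4161}{41} \approx 101.49$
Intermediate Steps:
$Z{\left(I,F \right)} = 5$ ($Z{\left(I,F \right)} = 2 - -3 = 2 + 3 = 5$)
$T = 5$
$z{\left(L \right)} = \frac{-4 + L}{-5 + 2 L}$ ($z{\left(L \right)} = \frac{L - 4}{L + \left(-5 + L\right)} = \frac{-4 + L}{-5 + 2 L}$)
$\left(131 + 88\right) z{\left(3 \cdot 6 + T \right)} = \left(131 + 88\right) \frac{-4 + \left(3 \cdot 6 + 5\right)}{-5 + 2 \left(3 \cdot 6 + 5\right)} = 219 \frac{-4 + \left(18 + 5\right)}{-5 + 2 \left(18 + 5\right)} = 219 \frac{-4 + 23}{-5 + 2 \cdot 23} = 219 \frac{1}{-5 + 46} \cdot 19 = 219 \cdot \frac{1}{41} \cdot 19 = 219 \cdot \frac{19}{41} = \frac{4161}{41}$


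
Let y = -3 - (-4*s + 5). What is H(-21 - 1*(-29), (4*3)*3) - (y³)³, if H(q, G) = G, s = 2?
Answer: 36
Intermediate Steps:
y = 0 (y = -3 - (-4*2 + 5) = -3 - (-8 + 5) = -3 - 1*(-3) = -3 + 3 = 0)
H(-21 - 1*(-29), (4*3)*3) - (y³)³ = (4*3)*3 - (0³)³ = 12*3 - 1*0³ = 36 - 1*0 = 36 + 0 = 36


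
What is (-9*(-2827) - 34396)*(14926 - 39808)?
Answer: 222768546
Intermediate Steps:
(-9*(-2827) - 34396)*(14926 - 39808) = (25443 - 34396)*(-24882) = -8953*(-24882) = 222768546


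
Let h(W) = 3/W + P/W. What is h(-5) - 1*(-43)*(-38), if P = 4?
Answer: -8177/5 ≈ -1635.4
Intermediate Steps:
h(W) = 7/W (h(W) = 3/W + 4/W = 7/W)
h(-5) - 1*(-43)*(-38) = 7/(-5) - 1*(-43)*(-38) = 7*(-⅕) + 43*(-38) = -7/5 - 1634 = -8177/5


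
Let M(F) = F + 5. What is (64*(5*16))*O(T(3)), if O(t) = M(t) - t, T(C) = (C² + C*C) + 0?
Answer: 25600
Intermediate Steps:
M(F) = 5 + F
T(C) = 2*C² (T(C) = (C² + C²) + 0 = 2*C² + 0 = 2*C²)
O(t) = 5 (O(t) = (5 + t) - t = 5)
(64*(5*16))*O(T(3)) = (64*(5*16))*5 = (64*80)*5 = 5120*5 = 25600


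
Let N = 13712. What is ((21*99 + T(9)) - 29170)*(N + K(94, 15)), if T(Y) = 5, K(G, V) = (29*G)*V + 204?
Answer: -1484475316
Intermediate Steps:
K(G, V) = 204 + 29*G*V (K(G, V) = 29*G*V + 204 = 204 + 29*G*V)
((21*99 + T(9)) - 29170)*(N + K(94, 15)) = ((21*99 + 5) - 29170)*(13712 + (204 + 29*94*15)) = ((2079 + 5) - 29170)*(13712 + (204 + 40890)) = (2084 - 29170)*(13712 + 41094) = -27086*54806 = -1484475316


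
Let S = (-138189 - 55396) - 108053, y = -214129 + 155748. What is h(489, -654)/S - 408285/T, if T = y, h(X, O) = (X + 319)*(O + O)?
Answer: 30809174669/2934988013 ≈ 10.497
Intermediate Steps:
y = -58381
h(X, O) = 2*O*(319 + X) (h(X, O) = (319 + X)*(2*O) = 2*O*(319 + X))
S = -301638 (S = -193585 - 108053 = -301638)
T = -58381
h(489, -654)/S - 408285/T = (2*(-654)*(319 + 489))/(-301638) - 408285/(-58381) = (2*(-654)*808)*(-1/301638) - 408285*(-1/58381) = -1056864*(-1/301638) + 408285/58381 = 176144/50273 + 408285/58381 = 30809174669/2934988013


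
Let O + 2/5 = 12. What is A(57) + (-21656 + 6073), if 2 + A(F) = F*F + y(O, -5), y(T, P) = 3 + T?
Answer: -61607/5 ≈ -12321.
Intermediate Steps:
O = 58/5 (O = -2/5 + 12 = 58/5 ≈ 11.600)
A(F) = 63/5 + F**2 (A(F) = -2 + (F*F + (3 + 58/5)) = -2 + (F**2 + 73/5) = -2 + (73/5 + F**2) = 63/5 + F**2)
A(57) + (-21656 + 6073) = (63/5 + 57**2) + (-21656 + 6073) = (63/5 + 3249) - 15583 = 16308/5 - 15583 = -61607/5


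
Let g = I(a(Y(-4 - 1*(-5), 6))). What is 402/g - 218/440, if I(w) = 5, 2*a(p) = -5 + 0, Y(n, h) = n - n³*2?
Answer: 17579/220 ≈ 79.905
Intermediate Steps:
Y(n, h) = n - 2*n³
a(p) = -5/2 (a(p) = (-5 + 0)/2 = (½)*(-5) = -5/2)
g = 5
402/g - 218/440 = 402/5 - 218/440 = 402*(⅕) - 218*1/440 = 402/5 - 109/220 = 17579/220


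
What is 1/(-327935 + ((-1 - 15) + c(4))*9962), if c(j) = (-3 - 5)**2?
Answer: 1/150241 ≈ 6.6560e-6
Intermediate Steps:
c(j) = 64 (c(j) = (-8)**2 = 64)
1/(-327935 + ((-1 - 15) + c(4))*9962) = 1/(-327935 + ((-1 - 15) + 64)*9962) = 1/(-327935 + (-16 + 64)*9962) = 1/(-327935 + 48*9962) = 1/(-327935 + 478176) = 1/150241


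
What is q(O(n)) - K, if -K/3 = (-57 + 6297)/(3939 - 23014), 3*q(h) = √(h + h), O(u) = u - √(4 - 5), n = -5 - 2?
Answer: -3744/3815 + √(-14 - 2*I)/3 ≈ -0.89253 - 1.2504*I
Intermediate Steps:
n = -7
O(u) = u - I (O(u) = u - √(-1) = u - I)
q(h) = √2*√h/3 (q(h) = √(h + h)/3 = √(2*h)/3 = (√2*√h)/3 = √2*√h/3)
K = 3744/3815 (K = -3*(-57 + 6297)/(3939 - 23014) = -18720/(-19075) = -18720*(-1)/19075 = -3*(-1248/3815) = 3744/3815 ≈ 0.98139)
q(O(n)) - K = √2*√(-7 - I)/3 - 1*3744/3815 = √2*√(-7 - I)/3 - 3744/3815 = -3744/3815 + √2*√(-7 - I)/3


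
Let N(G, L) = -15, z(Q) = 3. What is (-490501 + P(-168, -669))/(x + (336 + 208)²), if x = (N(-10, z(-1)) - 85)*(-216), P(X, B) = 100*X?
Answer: -507301/317536 ≈ -1.5976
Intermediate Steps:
x = 21600 (x = (-15 - 85)*(-216) = -100*(-216) = 21600)
(-490501 + P(-168, -669))/(x + (336 + 208)²) = (-490501 + 100*(-168))/(21600 + (336 + 208)²) = (-490501 - 16800)/(21600 + 544²) = -507301/(21600 + 295936) = -507301/317536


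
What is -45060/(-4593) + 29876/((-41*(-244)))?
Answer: 49000059/3829031 ≈ 12.797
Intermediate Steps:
-45060/(-4593) + 29876/((-41*(-244))) = -45060*(-1/4593) + 29876/10004 = 15020/1531 + 29876*(1/10004) = 15020/1531 + 7469/2501 = 49000059/3829031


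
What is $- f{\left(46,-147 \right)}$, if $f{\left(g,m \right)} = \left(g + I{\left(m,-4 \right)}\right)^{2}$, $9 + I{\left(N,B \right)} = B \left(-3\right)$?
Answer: $-2401$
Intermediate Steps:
$I{\left(N,B \right)} = -9 - 3 B$ ($I{\left(N,B \right)} = -9 + B \left(-3\right) = -9 - 3 B$)
$f{\left(g,m \right)} = \left(3 + g\right)^{2}$ ($f{\left(g,m \right)} = \left(g - -3\right)^{2} = \left(g + \left(-9 + 12\right)\right)^{2} = \left(g + 3\right)^{2} = \left(3 + g\right)^{2}$)
$- f{\left(46,-147 \right)} = - \left(3 + 46\right)^{2} = - 49^{2} = \left(-1\right) 2401 = -2401$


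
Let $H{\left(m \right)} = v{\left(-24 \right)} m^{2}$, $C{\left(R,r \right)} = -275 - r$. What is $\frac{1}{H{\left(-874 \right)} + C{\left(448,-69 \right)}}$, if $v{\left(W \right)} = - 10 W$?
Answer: $\frac{1}{183330034} \approx 5.4546 \cdot 10^{-9}$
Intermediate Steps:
$H{\left(m \right)} = 240 m^{2}$ ($H{\left(m \right)} = \left(-10\right) \left(-24\right) m^{2} = 240 m^{2}$)
$\frac{1}{H{\left(-874 \right)} + C{\left(448,-69 \right)}} = \frac{1}{240 \left(-874\right)^{2} - 206} = \frac{1}{240 \cdot 763876 + \left(-275 + 69\right)} = \frac{1}{183330240 - 206} = \frac{1}{183330034}$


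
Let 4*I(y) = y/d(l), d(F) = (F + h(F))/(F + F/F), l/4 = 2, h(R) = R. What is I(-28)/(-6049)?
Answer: 63/96784 ≈ 0.00065093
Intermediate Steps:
l = 8 (l = 4*2 = 8)
d(F) = 2*F/(1 + F) (d(F) = (F + F)/(F + F/F) = (2*F)/(F + 1) = (2*F)/(1 + F) = 2*F/(1 + F))
I(y) = 9*y/64 (I(y) = (y/((2*8/(1 + 8))))/4 = (y/((2*8/9)))/4 = (y/((2*8*(1/9))))/4 = (y/(16/9))/4 = (y*(9/16))/4 = (9*y/16)/4 = 9*y/64)
I(-28)/(-6049) = ((9/64)*(-28))/(-6049) = -63/16*(-1/6049) = 63/96784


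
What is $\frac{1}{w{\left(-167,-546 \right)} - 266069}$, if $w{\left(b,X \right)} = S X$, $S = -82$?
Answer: $- \frac{1}{221297} \approx -4.5188 \cdot 10^{-6}$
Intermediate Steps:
$w{\left(b,X \right)} = - 82 X$
$\frac{1}{w{\left(-167,-546 \right)} - 266069} = \frac{1}{\left(-82\right) \left(-546\right) - 266069} = \frac{1}{44772 - 266069} = \frac{1}{-221297} = - \frac{1}{221297}$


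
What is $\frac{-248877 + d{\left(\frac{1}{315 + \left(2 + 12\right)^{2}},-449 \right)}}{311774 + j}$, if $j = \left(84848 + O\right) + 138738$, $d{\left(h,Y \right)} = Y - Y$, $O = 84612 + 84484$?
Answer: $- \frac{248877}{704456} \approx -0.35329$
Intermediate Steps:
$O = 169096$
$d{\left(h,Y \right)} = 0$
$j = 392682$ ($j = \left(84848 + 169096\right) + 138738 = 253944 + 138738 = 392682$)
$\frac{-248877 + d{\left(\frac{1}{315 + \left(2 + 12\right)^{2}},-449 \right)}}{311774 + j} = \frac{-248877 + 0}{311774 + 392682} = - \frac{248877}{704456}$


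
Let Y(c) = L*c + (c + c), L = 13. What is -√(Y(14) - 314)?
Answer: -2*I*√26 ≈ -10.198*I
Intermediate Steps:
Y(c) = 15*c (Y(c) = 13*c + (c + c) = 13*c + 2*c = 15*c)
-√(Y(14) - 314) = -√(15*14 - 314) = -√(210 - 314) = -√(-104) = -2*I*√26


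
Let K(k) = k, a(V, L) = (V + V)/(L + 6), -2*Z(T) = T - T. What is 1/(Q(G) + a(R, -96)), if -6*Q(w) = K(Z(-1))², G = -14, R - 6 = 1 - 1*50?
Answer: 45/43 ≈ 1.0465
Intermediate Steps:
Z(T) = 0 (Z(T) = -(T - T)/2 = -½*0 = 0)
R = -43 (R = 6 + (1 - 1*50) = 6 + (1 - 50) = 6 - 49 = -43)
a(V, L) = 2*V/(6 + L) (a(V, L) = (2*V)/(6 + L) = 2*V/(6 + L))
Q(w) = 0 (Q(w) = -⅙*0² = -⅙*0 = 0)
1/(Q(G) + a(R, -96)) = 1/(0 + 2*(-43)/(6 - 96)) = 1/(0 + 2*(-43)/(-90)) = 1/(0 + 2*(-43)*(-1/90)) = 1/(0 + 43/45) = 1/(43/45) = 45/43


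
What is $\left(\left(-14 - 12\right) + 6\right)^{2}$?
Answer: $400$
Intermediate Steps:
$\left(\left(-14 - 12\right) + 6\right)^{2} = \left(-26 + 6\right)^{2} = \left(-20\right)^{2} = 400$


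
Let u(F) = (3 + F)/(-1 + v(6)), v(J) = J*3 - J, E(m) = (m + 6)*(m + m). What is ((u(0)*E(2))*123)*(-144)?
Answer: -1700352/11 ≈ -1.5458e+5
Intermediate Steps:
E(m) = 2*m*(6 + m) (E(m) = (6 + m)*(2*m) = 2*m*(6 + m))
v(J) = 2*J (v(J) = 3*J - J = 2*J)
u(F) = 3/11 + F/11 (u(F) = (3 + F)/(-1 + 2*6) = (3 + F)/(-1 + 12) = (3 + F)/11 = (3 + F)*(1/11) = 3/11 + F/11)
((u(0)*E(2))*123)*(-144) = (((3/11 + (1/11)*0)*(2*2*(6 + 2)))*123)*(-144) = (((3/11 + 0)*(2*2*8))*123)*(-144) = (((3/11)*32)*123)*(-144) = ((96/11)*123)*(-144) = (11808/11)*(-144) = -1700352/11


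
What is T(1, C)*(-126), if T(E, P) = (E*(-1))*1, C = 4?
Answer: 126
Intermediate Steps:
T(E, P) = -E (T(E, P) = -E*1 = -E)
T(1, C)*(-126) = -1*1*(-126) = -1*(-126) = 126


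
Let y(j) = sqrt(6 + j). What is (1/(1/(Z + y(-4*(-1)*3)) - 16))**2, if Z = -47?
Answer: 45637801/11714625363 - 23402*sqrt(2)/35143876089 ≈ 0.0038949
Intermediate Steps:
(1/(1/(Z + y(-4*(-1)*3)) - 16))**2 = (1/(1/(-47 + sqrt(6 - 4*(-1)*3)) - 16))**2 = (1/(1/(-47 + sqrt(6 + 4*3)) - 16))**2 = (1/(1/(-47 + sqrt(6 + 12)) - 16))**2 = (1/(1/(-47 + sqrt(18)) - 16))**2 = (1/(1/(-47 + 3*sqrt(2)) - 16))**2 = (1/(-16 + 1/(-47 + 3*sqrt(2))))**2 = (-16 + 1/(-47 + 3*sqrt(2)))**(-2)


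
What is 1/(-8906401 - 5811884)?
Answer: -1/14718285 ≈ -6.7943e-8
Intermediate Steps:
1/(-8906401 - 5811884) = 1/(-14718285) = -1/14718285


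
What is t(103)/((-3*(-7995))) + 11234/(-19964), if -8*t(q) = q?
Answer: -539409053/957673080 ≈ -0.56325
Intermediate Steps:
t(q) = -q/8
t(103)/((-3*(-7995))) + 11234/(-19964) = (-⅛*103)/((-3*(-7995))) + 11234/(-19964) = -103/8/23985 + 11234*(-1/19964) = -103/8*1/23985 - 5617/9982 = -103/191880 - 5617/9982 = -539409053/957673080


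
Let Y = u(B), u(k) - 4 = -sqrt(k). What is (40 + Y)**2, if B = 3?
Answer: (44 - sqrt(3))**2 ≈ 1786.6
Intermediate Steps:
u(k) = 4 - sqrt(k)
Y = 4 - sqrt(3) ≈ 2.2679
(40 + Y)**2 = (40 + (4 - sqrt(3)))**2 = (44 - sqrt(3))**2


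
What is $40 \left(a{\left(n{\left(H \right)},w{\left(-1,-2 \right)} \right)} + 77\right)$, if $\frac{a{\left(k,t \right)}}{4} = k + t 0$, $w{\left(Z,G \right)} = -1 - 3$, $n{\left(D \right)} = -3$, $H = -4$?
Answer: $2600$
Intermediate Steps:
$w{\left(Z,G \right)} = -4$
$a{\left(k,t \right)} = 4 k$ ($a{\left(k,t \right)} = 4 \left(k + t 0\right) = 4 \left(k + 0\right) = 4 k$)
$40 \left(a{\left(n{\left(H \right)},w{\left(-1,-2 \right)} \right)} + 77\right) = 40 \left(4 \left(-3\right) + 77\right) = 40 \left(-12 + 77\right) = 40 \cdot 65 = 2600$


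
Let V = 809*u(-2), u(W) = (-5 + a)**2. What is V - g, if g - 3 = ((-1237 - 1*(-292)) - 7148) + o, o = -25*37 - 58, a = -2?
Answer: 48714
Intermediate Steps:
u(W) = 49 (u(W) = (-5 - 2)**2 = (-7)**2 = 49)
o = -983 (o = -925 - 58 = -983)
g = -9073 (g = 3 + (((-1237 - 1*(-292)) - 7148) - 983) = 3 + (((-1237 + 292) - 7148) - 983) = 3 + ((-945 - 7148) - 983) = 3 + (-8093 - 983) = 3 - 9076 = -9073)
V = 39641 (V = 809*49 = 39641)
V - g = 39641 - 1*(-9073) = 39641 + 9073 = 48714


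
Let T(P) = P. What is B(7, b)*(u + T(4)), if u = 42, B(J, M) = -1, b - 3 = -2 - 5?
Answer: -46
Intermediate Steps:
b = -4 (b = 3 + (-2 - 5) = 3 - 7 = -4)
B(7, b)*(u + T(4)) = -(42 + 4) = -1*46 = -46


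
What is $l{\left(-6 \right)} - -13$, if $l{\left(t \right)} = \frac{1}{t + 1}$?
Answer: $\frac{64}{5} \approx 12.8$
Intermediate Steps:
$l{\left(t \right)} = \frac{1}{1 + t}$
$l{\left(-6 \right)} - -13 = \frac{1}{1 - 6} - -13 = \frac{1}{-5} + 13 = - \frac{1}{5} + 13 = \frac{64}{5}$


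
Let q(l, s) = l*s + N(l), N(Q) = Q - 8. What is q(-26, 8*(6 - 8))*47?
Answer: 17954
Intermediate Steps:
N(Q) = -8 + Q
q(l, s) = -8 + l + l*s (q(l, s) = l*s + (-8 + l) = -8 + l + l*s)
q(-26, 8*(6 - 8))*47 = (-8 - 26 - 208*(6 - 8))*47 = (-8 - 26 - 208*(-2))*47 = (-8 - 26 - 26*(-16))*47 = (-8 - 26 + 416)*47 = 382*47 = 17954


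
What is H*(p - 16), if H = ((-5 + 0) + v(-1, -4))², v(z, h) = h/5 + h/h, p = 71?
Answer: 6336/5 ≈ 1267.2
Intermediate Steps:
v(z, h) = 1 + h/5 (v(z, h) = h*(⅕) + 1 = h/5 + 1 = 1 + h/5)
H = 576/25 (H = ((-5 + 0) + (1 + (⅕)*(-4)))² = (-5 + (1 - ⅘))² = (-5 + ⅕)² = (-24/5)² = 576/25 ≈ 23.040)
H*(p - 16) = 576*(71 - 16)/25 = (576/25)*55 = 6336/5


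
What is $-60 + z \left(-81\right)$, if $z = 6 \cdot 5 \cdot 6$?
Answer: $-14640$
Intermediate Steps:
$z = 180$ ($z = 30 \cdot 6 = 180$)
$-60 + z \left(-81\right) = -60 + 180 \left(-81\right) = -60 - 14580 = -14640$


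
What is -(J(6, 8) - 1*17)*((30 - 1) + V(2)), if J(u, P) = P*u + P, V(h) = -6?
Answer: -897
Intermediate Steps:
J(u, P) = P + P*u
-(J(6, 8) - 1*17)*((30 - 1) + V(2)) = -(8*(1 + 6) - 1*17)*((30 - 1) - 6) = -(8*7 - 17)*(29 - 6) = -(56 - 17)*23 = -39*23 = -1*897 = -897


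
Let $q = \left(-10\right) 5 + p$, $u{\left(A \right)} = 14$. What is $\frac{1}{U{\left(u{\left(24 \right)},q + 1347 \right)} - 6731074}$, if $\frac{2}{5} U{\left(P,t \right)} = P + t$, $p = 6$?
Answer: $- \frac{2}{13455563} \approx -1.4864 \cdot 10^{-7}$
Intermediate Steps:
$q = -44$ ($q = \left(-10\right) 5 + 6 = -50 + 6 = -44$)
$U{\left(P,t \right)} = \frac{5 P}{2} + \frac{5 t}{2}$ ($U{\left(P,t \right)} = \frac{5 \left(P + t\right)}{2} = \frac{5 P}{2} + \frac{5 t}{2}$)
$\frac{1}{U{\left(u{\left(24 \right)},q + 1347 \right)} - 6731074} = \frac{1}{\left(\frac{5}{2} \cdot 14 + \frac{5 \left(-44 + 1347\right)}{2}\right) - 6731074} = \frac{1}{\left(35 + \frac{5}{2} \cdot 1303\right) - 6731074} = \frac{1}{\left(35 + \frac{6515}{2}\right) - 6731074} = \frac{1}{\frac{6585}{2} - 6731074} = \frac{1}{- \frac{13455563}{2}} = - \frac{2}{13455563}$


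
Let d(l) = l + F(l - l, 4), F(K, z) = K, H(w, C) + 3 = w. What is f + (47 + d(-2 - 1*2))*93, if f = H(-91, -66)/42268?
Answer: 84514819/21134 ≈ 3999.0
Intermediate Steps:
H(w, C) = -3 + w
f = -47/21134 (f = (-3 - 91)/42268 = -94*1/42268 = -47/21134 ≈ -0.0022239)
d(l) = l (d(l) = l + (l - l) = l + 0 = l)
f + (47 + d(-2 - 1*2))*93 = -47/21134 + (47 + (-2 - 1*2))*93 = -47/21134 + (47 + (-2 - 2))*93 = -47/21134 + (47 - 4)*93 = -47/21134 + 43*93 = -47/21134 + 3999 = 84514819/21134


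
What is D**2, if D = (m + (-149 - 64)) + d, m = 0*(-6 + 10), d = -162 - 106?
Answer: 231361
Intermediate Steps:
d = -268
m = 0 (m = 0*4 = 0)
D = -481 (D = (0 + (-149 - 64)) - 268 = (0 - 213) - 268 = -213 - 268 = -481)
D**2 = (-481)**2 = 231361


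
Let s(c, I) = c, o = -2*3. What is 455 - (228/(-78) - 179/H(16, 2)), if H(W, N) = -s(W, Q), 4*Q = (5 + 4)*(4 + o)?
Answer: 92921/208 ≈ 446.74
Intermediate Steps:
o = -6
Q = -9/2 (Q = ((5 + 4)*(4 - 6))/4 = (9*(-2))/4 = (1/4)*(-18) = -9/2 ≈ -4.5000)
H(W, N) = -W
455 - (228/(-78) - 179/H(16, 2)) = 455 - (228/(-78) - 179/((-1*16))) = 455 - (228*(-1/78) - 179/(-16)) = 455 - (-38/13 - 179*(-1/16)) = 455 - (-38/13 + 179/16) = 455 - 1*1719/208 = 455 - 1719/208 = 92921/208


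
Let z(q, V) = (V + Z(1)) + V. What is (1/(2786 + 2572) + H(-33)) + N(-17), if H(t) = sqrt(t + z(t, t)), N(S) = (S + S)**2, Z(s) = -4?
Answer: 6193849/5358 + I*sqrt(103) ≈ 1156.0 + 10.149*I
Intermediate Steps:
N(S) = 4*S**2 (N(S) = (2*S)**2 = 4*S**2)
z(q, V) = -4 + 2*V (z(q, V) = (V - 4) + V = (-4 + V) + V = -4 + 2*V)
H(t) = sqrt(-4 + 3*t) (H(t) = sqrt(t + (-4 + 2*t)) = sqrt(-4 + 3*t))
(1/(2786 + 2572) + H(-33)) + N(-17) = (1/(2786 + 2572) + sqrt(-4 + 3*(-33))) + 4*(-17)**2 = (1/5358 + sqrt(-4 - 99)) + 4*289 = (1/5358 + sqrt(-103)) + 1156 = (1/5358 + I*sqrt(103)) + 1156 = 6193849/5358 + I*sqrt(103)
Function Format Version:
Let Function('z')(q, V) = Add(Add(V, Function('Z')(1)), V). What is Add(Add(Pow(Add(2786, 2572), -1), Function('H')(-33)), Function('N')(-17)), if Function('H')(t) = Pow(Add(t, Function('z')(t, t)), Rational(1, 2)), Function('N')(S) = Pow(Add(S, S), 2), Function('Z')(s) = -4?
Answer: Add(Rational(6193849, 5358), Mul(I, Pow(103, Rational(1, 2)))) ≈ Add(1156.0, Mul(10.149, I))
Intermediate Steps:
Function('N')(S) = Mul(4, Pow(S, 2)) (Function('N')(S) = Pow(Mul(2, S), 2) = Mul(4, Pow(S, 2)))
Function('z')(q, V) = Add(-4, Mul(2, V)) (Function('z')(q, V) = Add(Add(V, -4), V) = Add(Add(-4, V), V) = Add(-4, Mul(2, V)))
Function('H')(t) = Pow(Add(-4, Mul(3, t)), Rational(1, 2)) (Function('H')(t) = Pow(Add(t, Add(-4, Mul(2, t))), Rational(1, 2)) = Pow(Add(-4, Mul(3, t)), Rational(1, 2)))
Add(Add(Pow(Add(2786, 2572), -1), Function('H')(-33)), Function('N')(-17)) = Add(Add(Pow(Add(2786, 2572), -1), Pow(Add(-4, Mul(3, -33)), Rational(1, 2))), Mul(4, Pow(-17, 2))) = Add(Add(Pow(5358, -1), Pow(Add(-4, -99), Rational(1, 2))), Mul(4, 289)) = Add(Add(Rational(1, 5358), Pow(-103, Rational(1, 2))), 1156) = Add(Add(Rational(1, 5358), Mul(I, Pow(103, Rational(1, 2)))), 1156) = Add(Rational(6193849, 5358), Mul(I, Pow(103, Rational(1, 2))))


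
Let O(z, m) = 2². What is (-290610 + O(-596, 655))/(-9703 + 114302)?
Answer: -290606/104599 ≈ -2.7783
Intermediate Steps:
O(z, m) = 4
(-290610 + O(-596, 655))/(-9703 + 114302) = (-290610 + 4)/(-9703 + 114302) = -290606/104599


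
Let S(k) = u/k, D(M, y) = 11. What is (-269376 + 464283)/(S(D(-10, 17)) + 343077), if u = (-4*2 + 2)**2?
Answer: 714659/1257961 ≈ 0.56811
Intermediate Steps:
u = 36 (u = (-8 + 2)**2 = (-6)**2 = 36)
S(k) = 36/k
(-269376 + 464283)/(S(D(-10, 17)) + 343077) = (-269376 + 464283)/(36/11 + 343077) = 194907/(36*(1/11) + 343077) = 194907/(36/11 + 343077) = 194907/(3773883/11) = 194907*(11/3773883) = 714659/1257961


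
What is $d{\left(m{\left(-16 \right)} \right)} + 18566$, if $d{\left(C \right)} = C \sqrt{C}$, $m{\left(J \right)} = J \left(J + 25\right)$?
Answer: $18566 - 1728 i \approx 18566.0 - 1728.0 i$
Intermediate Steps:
$m{\left(J \right)} = J \left(25 + J\right)$
$d{\left(C \right)} = C^{\frac{3}{2}}$
$d{\left(m{\left(-16 \right)} \right)} + 18566 = \left(- 16 \left(25 - 16\right)\right)^{\frac{3}{2}} + 18566 = \left(\left(-16\right) 9\right)^{\frac{3}{2}} + 18566 = \left(-144\right)^{\frac{3}{2}} + 18566 = - 1728 i + 18566 = 18566 - 1728 i$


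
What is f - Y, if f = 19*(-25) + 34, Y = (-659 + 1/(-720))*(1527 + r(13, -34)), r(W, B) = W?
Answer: 36519161/36 ≈ 1.0144e+6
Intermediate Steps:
Y = -36535037/36 (Y = (-659 + 1/(-720))*(1527 + 13) = (-659 - 1/720)*1540 = -474481/720*1540 = -36535037/36 ≈ -1.0149e+6)
f = -441 (f = -475 + 34 = -441)
f - Y = -441 - 1*(-36535037/36) = -441 + 36535037/36 = 36519161/36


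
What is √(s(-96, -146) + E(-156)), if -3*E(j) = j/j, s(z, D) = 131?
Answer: 14*√6/3 ≈ 11.431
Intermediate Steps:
E(j) = -⅓ (E(j) = -j/(3*j) = -⅓*1 = -⅓)
√(s(-96, -146) + E(-156)) = √(131 - ⅓) = √(392/3) = 14*√6/3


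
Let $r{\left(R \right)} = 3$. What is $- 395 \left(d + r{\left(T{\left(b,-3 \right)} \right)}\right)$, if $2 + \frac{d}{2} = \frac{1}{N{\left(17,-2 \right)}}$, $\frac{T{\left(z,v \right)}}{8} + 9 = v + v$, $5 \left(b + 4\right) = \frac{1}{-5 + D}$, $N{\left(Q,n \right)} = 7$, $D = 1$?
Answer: $\frac{1975}{7} \approx 282.14$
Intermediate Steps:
$b = - \frac{81}{20}$ ($b = -4 + \frac{1}{5 \left(-5 + 1\right)} = -4 + \frac{1}{5 \left(-4\right)} = -4 + \frac{1}{5} \left(- \frac{1}{4}\right) = -4 - \frac{1}{20} = - \frac{81}{20} \approx -4.05$)
$T{\left(z,v \right)} = -72 + 16 v$ ($T{\left(z,v \right)} = -72 + 8 \left(v + v\right) = -72 + 8 \cdot 2 v = -72 + 16 v$)
$d = - \frac{26}{7}$ ($d = -4 + \frac{2}{7} = - \frac{26}{7} \approx -3.7143$)
$- 395 \left(d + r{\left(T{\left(b,-3 \right)} \right)}\right) = - 395 \left(- \frac{26}{7} + 3\right) = \left(-395\right) \left(- \frac{5}{7}\right) = \frac{1975}{7}$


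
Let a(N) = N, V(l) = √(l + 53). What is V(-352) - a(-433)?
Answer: 433 + I*√299 ≈ 433.0 + 17.292*I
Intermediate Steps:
V(l) = √(53 + l)
V(-352) - a(-433) = √(53 - 352) - 1*(-433) = √(-299) + 433 = I*√299 + 433 = 433 + I*√299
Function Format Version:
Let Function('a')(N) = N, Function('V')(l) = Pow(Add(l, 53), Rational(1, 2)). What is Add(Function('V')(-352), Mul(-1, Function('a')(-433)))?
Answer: Add(433, Mul(I, Pow(299, Rational(1, 2)))) ≈ Add(433.00, Mul(17.292, I))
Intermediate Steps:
Function('V')(l) = Pow(Add(53, l), Rational(1, 2))
Add(Function('V')(-352), Mul(-1, Function('a')(-433))) = Add(Pow(Add(53, -352), Rational(1, 2)), Mul(-1, -433)) = Add(Pow(-299, Rational(1, 2)), 433) = Add(Mul(I, Pow(299, Rational(1, 2))), 433) = Add(433, Mul(I, Pow(299, Rational(1, 2))))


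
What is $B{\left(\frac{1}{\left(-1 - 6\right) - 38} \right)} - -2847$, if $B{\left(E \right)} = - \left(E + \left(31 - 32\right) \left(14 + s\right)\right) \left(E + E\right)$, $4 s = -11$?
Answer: $\frac{11528321}{4050} \approx 2846.5$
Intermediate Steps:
$s = - \frac{11}{4}$ ($s = \frac{1}{4} \left(-11\right) = - \frac{11}{4} \approx -2.75$)
$B{\left(E \right)} = - 2 E \left(- \frac{45}{4} + E\right)$ ($B{\left(E \right)} = - \left(E + \left(31 - 32\right) \left(14 - \frac{11}{4}\right)\right) \left(E + E\right) = - \left(E - \frac{45}{4}\right) 2 E = - \left(- \frac{45}{4} + E\right) 2 E = - 2 E \left(- \frac{45}{4} + E\right)$)
$B{\left(\frac{1}{\left(-1 - 6\right) - 38} \right)} - -2847 = \frac{45 - \frac{4}{\left(-1 - 6\right) - 38}}{2 \left(\left(-1 - 6\right) - 38\right)} - -2847 = \frac{45 - \frac{4}{-7 - 38}}{2 \left(-7 - 38\right)} + 2847 = \frac{45 - \frac{4}{-45}}{2 \left(-45\right)} + 2847 = \frac{1}{2} \left(- \frac{1}{45}\right) \left(45 - - \frac{4}{45}\right) + 2847 = \frac{1}{2} \left(- \frac{1}{45}\right) \left(45 + \frac{4}{45}\right) + 2847 = \frac{1}{2} \left(- \frac{1}{45}\right) \frac{2029}{45} + 2847 = - \frac{2029}{4050} + 2847 = \frac{11528321}{4050}$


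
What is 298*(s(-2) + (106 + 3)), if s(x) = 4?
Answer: 33674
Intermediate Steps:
298*(s(-2) + (106 + 3)) = 298*(4 + (106 + 3)) = 298*(4 + 109) = 298*113 = 33674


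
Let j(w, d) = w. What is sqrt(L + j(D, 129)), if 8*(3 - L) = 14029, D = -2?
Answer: I*sqrt(28042)/4 ≈ 41.864*I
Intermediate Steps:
L = -14005/8 (L = 3 - 1/8*14029 = 3 - 14029/8 = -14005/8 ≈ -1750.6)
sqrt(L + j(D, 129)) = sqrt(-14005/8 - 2) = sqrt(-14021/8) = I*sqrt(28042)/4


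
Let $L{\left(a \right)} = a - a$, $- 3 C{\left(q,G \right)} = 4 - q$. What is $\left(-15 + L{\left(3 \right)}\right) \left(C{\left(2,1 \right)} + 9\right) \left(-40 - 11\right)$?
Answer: $6375$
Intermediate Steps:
$C{\left(q,G \right)} = - \frac{4}{3} + \frac{q}{3}$ ($C{\left(q,G \right)} = - \frac{4 - q}{3} = - \frac{4}{3} + \frac{q}{3}$)
$L{\left(a \right)} = 0$
$\left(-15 + L{\left(3 \right)}\right) \left(C{\left(2,1 \right)} + 9\right) \left(-40 - 11\right) = \left(-15 + 0\right) \left(\left(- \frac{4}{3} + \frac{1}{3} \cdot 2\right) + 9\right) \left(-40 - 11\right) = - 15 \left(\left(- \frac{4}{3} + \frac{2}{3}\right) + 9\right) \left(-51\right) = - 15 \left(- \frac{2}{3} + 9\right) \left(-51\right) = \left(-15\right) \frac{25}{3} \left(-51\right) = \left(-125\right) \left(-51\right) = 6375$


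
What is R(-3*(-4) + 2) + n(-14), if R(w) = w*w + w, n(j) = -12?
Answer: 198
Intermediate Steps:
R(w) = w + w² (R(w) = w² + w = w + w²)
R(-3*(-4) + 2) + n(-14) = (-3*(-4) + 2)*(1 + (-3*(-4) + 2)) - 12 = (12 + 2)*(1 + (12 + 2)) - 12 = 14*(1 + 14) - 12 = 14*15 - 12 = 210 - 12 = 198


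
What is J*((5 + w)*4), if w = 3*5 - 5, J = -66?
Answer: -3960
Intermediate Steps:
w = 10 (w = 15 - 5 = 10)
J*((5 + w)*4) = -66*(5 + 10)*4 = -990*4 = -66*60 = -3960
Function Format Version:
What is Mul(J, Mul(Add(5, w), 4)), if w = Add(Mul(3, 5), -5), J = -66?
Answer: -3960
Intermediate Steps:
w = 10 (w = Add(15, -5) = 10)
Mul(J, Mul(Add(5, w), 4)) = Mul(-66, Mul(Add(5, 10), 4)) = Mul(-66, Mul(15, 4)) = Mul(-66, 60) = -3960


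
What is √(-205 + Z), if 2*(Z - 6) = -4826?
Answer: 2*I*√653 ≈ 51.108*I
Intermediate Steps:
Z = -2407 (Z = 6 + (½)*(-4826) = 6 - 2413 = -2407)
√(-205 + Z) = √(-205 - 2407) = √(-2612) = 2*I*√653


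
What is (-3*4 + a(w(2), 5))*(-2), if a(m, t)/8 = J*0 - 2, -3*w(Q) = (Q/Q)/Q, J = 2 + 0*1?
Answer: 56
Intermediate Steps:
J = 2 (J = 2 + 0 = 2)
w(Q) = -1/(3*Q) (w(Q) = -Q/Q/(3*Q) = -1/(3*Q))
a(m, t) = -16 (a(m, t) = 8*(2*0 - 2) = 8*(0 - 2) = 8*(-2) = -16)
(-3*4 + a(w(2), 5))*(-2) = (-3*4 - 16)*(-2) = (-12 - 16)*(-2) = -28*(-2) = 56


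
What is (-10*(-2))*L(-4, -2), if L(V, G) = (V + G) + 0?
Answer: -120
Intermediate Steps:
L(V, G) = G + V (L(V, G) = (G + V) + 0 = G + V)
(-10*(-2))*L(-4, -2) = (-10*(-2))*(-2 - 4) = 20*(-6) = -120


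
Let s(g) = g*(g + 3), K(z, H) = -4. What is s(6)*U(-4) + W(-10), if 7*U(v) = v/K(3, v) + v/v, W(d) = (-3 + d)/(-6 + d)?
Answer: 1819/112 ≈ 16.241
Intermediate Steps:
W(d) = (-3 + d)/(-6 + d)
s(g) = g*(3 + g)
U(v) = 1/7 - v/28 (U(v) = (v/(-4) + v/v)/7 = (v*(-1/4) + 1)/7 = (-v/4 + 1)/7 = (1 - v/4)/7 = 1/7 - v/28)
s(6)*U(-4) + W(-10) = (6*(3 + 6))*(1/7 - 1/28*(-4)) + (-3 - 10)/(-6 - 10) = (6*9)*(1/7 + 1/7) - 13/(-16) = 54*(2/7) - 1/16*(-13) = 108/7 + 13/16 = 1819/112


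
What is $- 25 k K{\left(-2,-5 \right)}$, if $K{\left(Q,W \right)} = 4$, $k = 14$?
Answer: $-1400$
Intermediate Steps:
$- 25 k K{\left(-2,-5 \right)} = \left(-25\right) 14 \cdot 4 = \left(-350\right) 4 = -1400$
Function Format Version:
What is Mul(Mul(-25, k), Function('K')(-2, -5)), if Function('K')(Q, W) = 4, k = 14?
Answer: -1400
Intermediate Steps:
Mul(Mul(-25, k), Function('K')(-2, -5)) = Mul(Mul(-25, 14), 4) = Mul(-350, 4) = -1400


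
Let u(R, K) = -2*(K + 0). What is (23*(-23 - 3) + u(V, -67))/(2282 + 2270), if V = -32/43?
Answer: -58/569 ≈ -0.10193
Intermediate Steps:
V = -32/43 (V = -32*1/43 = -32/43 ≈ -0.74419)
u(R, K) = -2*K
(23*(-23 - 3) + u(V, -67))/(2282 + 2270) = (23*(-23 - 3) - 2*(-67))/(2282 + 2270) = (23*(-26) + 134)/4552 = (-598 + 134)*(1/4552) = -464*1/4552 = -58/569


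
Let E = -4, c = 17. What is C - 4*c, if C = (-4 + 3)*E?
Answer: -64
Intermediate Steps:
C = 4 (C = (-4 + 3)*(-4) = -1*(-4) = 4)
C - 4*c = 4 - 4*17 = 4 - 68 = -64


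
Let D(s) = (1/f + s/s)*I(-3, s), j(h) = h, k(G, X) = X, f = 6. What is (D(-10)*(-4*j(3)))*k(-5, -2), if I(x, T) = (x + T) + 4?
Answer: -252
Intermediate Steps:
I(x, T) = 4 + T + x (I(x, T) = (T + x) + 4 = 4 + T + x)
D(s) = 7/6 + 7*s/6 (D(s) = (1/6 + s/s)*(4 + s - 3) = (1*(⅙) + 1)*(1 + s) = (⅙ + 1)*(1 + s) = 7*(1 + s)/6 = 7/6 + 7*s/6)
(D(-10)*(-4*j(3)))*k(-5, -2) = ((7/6 + (7/6)*(-10))*(-4*3))*(-2) = ((7/6 - 35/3)*(-12))*(-2) = -21/2*(-12)*(-2) = 126*(-2) = -252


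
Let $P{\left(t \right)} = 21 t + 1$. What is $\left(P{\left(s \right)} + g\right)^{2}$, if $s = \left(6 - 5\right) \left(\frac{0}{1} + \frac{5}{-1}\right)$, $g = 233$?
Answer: $16641$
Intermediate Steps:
$s = -5$ ($s = 1 \left(0 \cdot 1 + 5 \left(-1\right)\right) = 1 \left(0 - 5\right) = 1 \left(-5\right) = -5$)
$P{\left(t \right)} = 1 + 21 t$
$\left(P{\left(s \right)} + g\right)^{2} = \left(\left(1 + 21 \left(-5\right)\right) + 233\right)^{2} = \left(\left(1 - 105\right) + 233\right)^{2} = \left(-104 + 233\right)^{2} = 129^{2} = 16641$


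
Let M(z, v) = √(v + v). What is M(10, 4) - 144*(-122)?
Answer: 17568 + 2*√2 ≈ 17571.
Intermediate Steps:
M(z, v) = √2*√v (M(z, v) = √(2*v) = √2*√v)
M(10, 4) - 144*(-122) = √2*√4 - 144*(-122) = √2*2 + 17568 = 2*√2 + 17568 = 17568 + 2*√2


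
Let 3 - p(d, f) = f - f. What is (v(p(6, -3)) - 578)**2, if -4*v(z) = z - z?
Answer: 334084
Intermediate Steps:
p(d, f) = 3 (p(d, f) = 3 - (f - f) = 3 - 1*0 = 3 + 0 = 3)
v(z) = 0 (v(z) = -(z - z)/4 = -1/4*0 = 0)
(v(p(6, -3)) - 578)**2 = (0 - 578)**2 = (-578)**2 = 334084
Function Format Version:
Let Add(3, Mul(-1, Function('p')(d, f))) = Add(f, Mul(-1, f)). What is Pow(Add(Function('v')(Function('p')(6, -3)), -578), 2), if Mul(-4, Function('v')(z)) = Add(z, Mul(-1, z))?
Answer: 334084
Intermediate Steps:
Function('p')(d, f) = 3 (Function('p')(d, f) = Add(3, Mul(-1, Add(f, Mul(-1, f)))) = Add(3, Mul(-1, 0)) = Add(3, 0) = 3)
Function('v')(z) = 0 (Function('v')(z) = Mul(Rational(-1, 4), Add(z, Mul(-1, z))) = Mul(Rational(-1, 4), 0) = 0)
Pow(Add(Function('v')(Function('p')(6, -3)), -578), 2) = Pow(Add(0, -578), 2) = Pow(-578, 2) = 334084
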